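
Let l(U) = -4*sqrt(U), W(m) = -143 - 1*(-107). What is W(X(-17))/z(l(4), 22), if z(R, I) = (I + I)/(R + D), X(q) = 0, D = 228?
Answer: -180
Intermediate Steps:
W(m) = -36 (W(m) = -143 + 107 = -36)
z(R, I) = 2*I/(228 + R) (z(R, I) = (I + I)/(R + 228) = (2*I)/(228 + R) = 2*I/(228 + R))
W(X(-17))/z(l(4), 22) = -36/(2*22/(228 - 4*sqrt(4))) = -36/(2*22/(228 - 4*2)) = -36/(2*22/(228 - 8)) = -36/(2*22/220) = -36/(2*22*(1/220)) = -36/1/5 = -36*5 = -180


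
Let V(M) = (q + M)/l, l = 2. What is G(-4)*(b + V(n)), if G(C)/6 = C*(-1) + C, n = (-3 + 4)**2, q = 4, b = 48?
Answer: 0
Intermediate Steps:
n = 1 (n = 1**2 = 1)
V(M) = 2 + M/2 (V(M) = (4 + M)/2 = (4 + M)*(1/2) = 2 + M/2)
G(C) = 0 (G(C) = 6*(C*(-1) + C) = 6*(-C + C) = 6*0 = 0)
G(-4)*(b + V(n)) = 0*(48 + (2 + (1/2)*1)) = 0*(48 + (2 + 1/2)) = 0*(48 + 5/2) = 0*(101/2) = 0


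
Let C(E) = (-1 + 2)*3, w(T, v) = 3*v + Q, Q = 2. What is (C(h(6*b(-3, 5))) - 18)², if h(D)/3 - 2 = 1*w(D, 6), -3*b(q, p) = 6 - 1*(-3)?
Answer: 225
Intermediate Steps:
b(q, p) = -3 (b(q, p) = -(6 - 1*(-3))/3 = -(6 + 3)/3 = -⅓*9 = -3)
w(T, v) = 2 + 3*v (w(T, v) = 3*v + 2 = 2 + 3*v)
h(D) = 66 (h(D) = 6 + 3*(1*(2 + 3*6)) = 6 + 3*(1*(2 + 18)) = 6 + 3*(1*20) = 6 + 3*20 = 6 + 60 = 66)
C(E) = 3 (C(E) = 1*3 = 3)
(C(h(6*b(-3, 5))) - 18)² = (3 - 18)² = (-15)² = 225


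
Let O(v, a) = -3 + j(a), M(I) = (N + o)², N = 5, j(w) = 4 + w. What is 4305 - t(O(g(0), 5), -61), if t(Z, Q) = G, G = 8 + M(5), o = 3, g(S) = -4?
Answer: 4233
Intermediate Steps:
M(I) = 64 (M(I) = (5 + 3)² = 8² = 64)
O(v, a) = 1 + a (O(v, a) = -3 + (4 + a) = 1 + a)
G = 72 (G = 8 + 64 = 72)
t(Z, Q) = 72
4305 - t(O(g(0), 5), -61) = 4305 - 1*72 = 4305 - 72 = 4233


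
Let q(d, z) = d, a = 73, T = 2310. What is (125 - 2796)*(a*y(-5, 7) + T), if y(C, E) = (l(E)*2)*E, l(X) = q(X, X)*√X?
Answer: -6170010 - 19108334*√7 ≈ -5.6726e+7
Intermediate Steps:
l(X) = X^(3/2) (l(X) = X*√X = X^(3/2))
y(C, E) = 2*E^(5/2) (y(C, E) = (E^(3/2)*2)*E = (2*E^(3/2))*E = 2*E^(5/2))
(125 - 2796)*(a*y(-5, 7) + T) = (125 - 2796)*(73*(2*7^(5/2)) + 2310) = -2671*(73*(2*(49*√7)) + 2310) = -2671*(73*(98*√7) + 2310) = -2671*(7154*√7 + 2310) = -2671*(2310 + 7154*√7) = -6170010 - 19108334*√7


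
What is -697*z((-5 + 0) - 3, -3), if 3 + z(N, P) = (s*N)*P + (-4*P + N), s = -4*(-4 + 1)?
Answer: -201433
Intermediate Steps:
s = 12 (s = -4*(-3) = 12)
z(N, P) = -3 + N - 4*P + 12*N*P (z(N, P) = -3 + ((12*N)*P + (-4*P + N)) = -3 + (12*N*P + (N - 4*P)) = -3 + (N - 4*P + 12*N*P) = -3 + N - 4*P + 12*N*P)
-697*z((-5 + 0) - 3, -3) = -697*(-3 + ((-5 + 0) - 3) - 4*(-3) + 12*((-5 + 0) - 3)*(-3)) = -697*(-3 + (-5 - 3) + 12 + 12*(-5 - 3)*(-3)) = -697*(-3 - 8 + 12 + 12*(-8)*(-3)) = -697*(-3 - 8 + 12 + 288) = -697*289 = -201433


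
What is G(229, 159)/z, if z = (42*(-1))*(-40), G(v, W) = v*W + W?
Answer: 1219/56 ≈ 21.768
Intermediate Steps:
G(v, W) = W + W*v (G(v, W) = W*v + W = W + W*v)
z = 1680 (z = -42*(-40) = 1680)
G(229, 159)/z = (159*(1 + 229))/1680 = (159*230)*(1/1680) = 36570*(1/1680) = 1219/56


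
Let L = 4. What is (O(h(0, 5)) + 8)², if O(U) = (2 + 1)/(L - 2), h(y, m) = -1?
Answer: 361/4 ≈ 90.250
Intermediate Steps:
O(U) = 3/2 (O(U) = (2 + 1)/(4 - 2) = 3/2)
(O(h(0, 5)) + 8)² = (3/2 + 8)² = (19/2)² = 361/4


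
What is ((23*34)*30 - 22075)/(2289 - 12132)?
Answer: -1385/9843 ≈ -0.14071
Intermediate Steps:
((23*34)*30 - 22075)/(2289 - 12132) = (782*30 - 22075)/(-9843) = (23460 - 22075)*(-1/9843) = 1385*(-1/9843) = -1385/9843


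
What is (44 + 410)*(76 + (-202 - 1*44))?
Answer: -77180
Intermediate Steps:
(44 + 410)*(76 + (-202 - 1*44)) = 454*(76 + (-202 - 44)) = 454*(76 - 246) = 454*(-170) = -77180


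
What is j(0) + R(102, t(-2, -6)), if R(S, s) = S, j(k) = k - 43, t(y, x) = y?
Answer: 59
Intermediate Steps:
j(k) = -43 + k
j(0) + R(102, t(-2, -6)) = (-43 + 0) + 102 = -43 + 102 = 59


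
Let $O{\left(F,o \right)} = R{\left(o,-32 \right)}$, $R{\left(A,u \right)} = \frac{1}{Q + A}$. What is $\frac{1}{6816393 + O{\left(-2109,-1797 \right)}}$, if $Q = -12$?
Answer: $\frac{1809}{12330854936} \approx 1.4671 \cdot 10^{-7}$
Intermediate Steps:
$R{\left(A,u \right)} = \frac{1}{-12 + A}$
$O{\left(F,o \right)} = \frac{1}{-12 + o}$
$\frac{1}{6816393 + O{\left(-2109,-1797 \right)}} = \frac{1}{6816393 + \frac{1}{-12 - 1797}} = \frac{1}{6816393 + \frac{1}{-1809}} = \frac{1}{6816393 - \frac{1}{1809}} = \frac{1}{\frac{12330854936}{1809}} = \frac{1809}{12330854936}$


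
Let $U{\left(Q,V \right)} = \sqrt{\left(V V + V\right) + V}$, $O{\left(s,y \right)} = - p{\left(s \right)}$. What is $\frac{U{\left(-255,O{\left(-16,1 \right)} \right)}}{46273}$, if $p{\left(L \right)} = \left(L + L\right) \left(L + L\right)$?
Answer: $\frac{32 \sqrt{1022}}{46273} \approx 0.022108$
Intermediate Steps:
$p{\left(L \right)} = 4 L^{2}$ ($p{\left(L \right)} = 2 L 2 L = 4 L^{2}$)
$O{\left(s,y \right)} = - 4 s^{2}$
$U{\left(Q,V \right)} = \sqrt{V^{2} + 2 V}$ ($U{\left(Q,V \right)} = \sqrt{\left(V^{2} + V\right) + V} = \sqrt{\left(V + V^{2}\right) + V} = \sqrt{V^{2} + 2 V}$)
$\frac{U{\left(-255,O{\left(-16,1 \right)} \right)}}{46273} = \frac{\sqrt{- 4 \left(-16\right)^{2} \left(2 - 4 \left(-16\right)^{2}\right)}}{46273} = \sqrt{\left(-4\right) 256 \left(2 - 1024\right)} \frac{1}{46273} = \sqrt{- 1024 \left(2 - 1024\right)} \frac{1}{46273} = \sqrt{\left(-1024\right) \left(-1022\right)} \frac{1}{46273} = \sqrt{1046528} \cdot \frac{1}{46273} = 32 \sqrt{1022} \cdot \frac{1}{46273} = \frac{32 \sqrt{1022}}{46273}$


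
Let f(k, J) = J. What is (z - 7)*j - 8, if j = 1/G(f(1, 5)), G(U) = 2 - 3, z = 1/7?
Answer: -8/7 ≈ -1.1429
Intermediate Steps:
z = ⅐ ≈ 0.14286
G(U) = -1
j = -1 (j = 1/(-1) = -1)
(z - 7)*j - 8 = (⅐ - 7)*(-1) - 8 = -48/7*(-1) - 8 = 48/7 - 8 = -8/7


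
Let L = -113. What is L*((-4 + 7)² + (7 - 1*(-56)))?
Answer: -8136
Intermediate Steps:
L*((-4 + 7)² + (7 - 1*(-56))) = -113*((-4 + 7)² + (7 - 1*(-56))) = -113*(3² + (7 + 56)) = -113*(9 + 63) = -113*72 = -8136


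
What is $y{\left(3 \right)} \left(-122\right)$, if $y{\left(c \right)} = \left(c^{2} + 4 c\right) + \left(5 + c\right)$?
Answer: $-3538$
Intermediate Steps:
$y{\left(c \right)} = 5 + c^{2} + 5 c$
$y{\left(3 \right)} \left(-122\right) = \left(5 + 3^{2} + 5 \cdot 3\right) \left(-122\right) = \left(5 + 9 + 15\right) \left(-122\right) = 29 \left(-122\right) = -3538$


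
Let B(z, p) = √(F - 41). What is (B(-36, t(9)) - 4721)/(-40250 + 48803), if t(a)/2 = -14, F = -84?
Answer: -4721/8553 + 5*I*√5/8553 ≈ -0.55197 + 0.0013072*I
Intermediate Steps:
t(a) = -28 (t(a) = 2*(-14) = -28)
B(z, p) = 5*I*√5 (B(z, p) = √(-84 - 41) = √(-125) = 5*I*√5)
(B(-36, t(9)) - 4721)/(-40250 + 48803) = (5*I*√5 - 4721)/(-40250 + 48803) = (-4721 + 5*I*√5)/8553 = (-4721 + 5*I*√5)*(1/8553) = -4721/8553 + 5*I*√5/8553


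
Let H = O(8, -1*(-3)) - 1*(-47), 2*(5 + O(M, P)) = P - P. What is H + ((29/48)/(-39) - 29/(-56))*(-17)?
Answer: 438457/13104 ≈ 33.460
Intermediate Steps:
O(M, P) = -5 (O(M, P) = -5 + (P - P)/2 = -5 + (½)*0 = -5 + 0 = -5)
H = 42 (H = -5 - 1*(-47) = -5 + 47 = 42)
H + ((29/48)/(-39) - 29/(-56))*(-17) = 42 + ((29/48)/(-39) - 29/(-56))*(-17) = 42 + ((29*(1/48))*(-1/39) - 29*(-1/56))*(-17) = 42 + ((29/48)*(-1/39) + 29/56)*(-17) = 42 + (-29/1872 + 29/56)*(-17) = 42 + (6583/13104)*(-17) = 42 - 111911/13104 = 438457/13104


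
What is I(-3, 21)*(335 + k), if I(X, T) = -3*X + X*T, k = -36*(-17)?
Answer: -51138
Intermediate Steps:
k = 612
I(X, T) = -3*X + T*X
I(-3, 21)*(335 + k) = (-3*(-3 + 21))*(335 + 612) = -3*18*947 = -54*947 = -51138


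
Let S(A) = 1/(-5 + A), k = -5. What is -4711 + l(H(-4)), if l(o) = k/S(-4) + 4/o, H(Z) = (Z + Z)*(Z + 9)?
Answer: -46661/10 ≈ -4666.1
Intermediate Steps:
H(Z) = 2*Z*(9 + Z) (H(Z) = (2*Z)*(9 + Z) = 2*Z*(9 + Z))
l(o) = 45 + 4/o (l(o) = -5/(1/(-5 - 4)) + 4/o = -5/(1/(-9)) + 4/o = -5/(-⅑) + 4/o = -5*(-9) + 4/o = 45 + 4/o)
-4711 + l(H(-4)) = -4711 + (45 + 4/((2*(-4)*(9 - 4)))) = -4711 + (45 + 4/((2*(-4)*5))) = -4711 + (45 + 4/(-40)) = -4711 + (45 + 4*(-1/40)) = -4711 + (45 - ⅒) = -4711 + 449/10 = -46661/10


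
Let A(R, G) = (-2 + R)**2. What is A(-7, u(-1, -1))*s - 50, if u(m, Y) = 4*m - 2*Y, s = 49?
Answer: 3919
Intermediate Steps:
u(m, Y) = -2*Y + 4*m
A(-7, u(-1, -1))*s - 50 = (-2 - 7)**2*49 - 50 = (-9)**2*49 - 50 = 81*49 - 50 = 3969 - 50 = 3919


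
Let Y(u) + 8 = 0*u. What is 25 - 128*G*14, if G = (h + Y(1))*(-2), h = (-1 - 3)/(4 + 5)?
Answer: -272159/9 ≈ -30240.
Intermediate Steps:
h = -4/9 ≈ -0.44444
Y(u) = -8 (Y(u) = -8 + 0*u = -8 + 0 = -8)
G = 152/9 (G = (-4/9 - 8)*(-2) = -76/9*(-2) = 152/9 ≈ 16.889)
25 - 128*G*14 = 25 - 19456*14/9 = 25 - 128*2128/9 = 25 - 272384/9 = -272159/9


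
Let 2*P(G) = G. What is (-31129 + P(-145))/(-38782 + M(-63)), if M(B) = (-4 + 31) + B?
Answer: 62403/77636 ≈ 0.80379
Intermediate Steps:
M(B) = 27 + B
P(G) = G/2
(-31129 + P(-145))/(-38782 + M(-63)) = (-31129 + (½)*(-145))/(-38782 + (27 - 63)) = (-31129 - 145/2)/(-38782 - 36) = -62403/2/(-38818) = -62403/2*(-1/38818) = 62403/77636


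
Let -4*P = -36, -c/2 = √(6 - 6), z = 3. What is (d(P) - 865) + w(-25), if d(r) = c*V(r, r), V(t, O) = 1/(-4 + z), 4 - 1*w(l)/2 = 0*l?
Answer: -857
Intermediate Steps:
w(l) = 8 (w(l) = 8 - 0*l = 8 - 2*0 = 8 + 0 = 8)
V(t, O) = -1 (V(t, O) = 1/(-4 + 3) = 1/(-1) = -1)
c = 0 (c = -2*√(6 - 6) = -2*√0 = -2*0 = 0)
P = 9 (P = -¼*(-36) = 9)
d(r) = 0 (d(r) = 0*(-1) = 0)
(d(P) - 865) + w(-25) = (0 - 865) + 8 = -865 + 8 = -857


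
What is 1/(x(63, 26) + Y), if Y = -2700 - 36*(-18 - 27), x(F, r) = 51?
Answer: -1/1029 ≈ -0.00097182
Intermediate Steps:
Y = -1080 (Y = -2700 - 36*(-45) = -2700 - 1*(-1620) = -2700 + 1620 = -1080)
1/(x(63, 26) + Y) = 1/(51 - 1080) = 1/(-1029) = -1/1029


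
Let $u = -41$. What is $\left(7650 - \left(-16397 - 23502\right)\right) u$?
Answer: $-1949509$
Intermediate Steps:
$\left(7650 - \left(-16397 - 23502\right)\right) u = \left(7650 - \left(-16397 - 23502\right)\right) \left(-41\right) = \left(7650 - -39899\right) \left(-41\right) = \left(7650 + 39899\right) \left(-41\right) = 47549 \left(-41\right) = -1949509$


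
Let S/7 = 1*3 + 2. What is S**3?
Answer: 42875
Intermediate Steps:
S = 35 (S = 7*(1*3 + 2) = 7*(3 + 2) = 7*5 = 35)
S**3 = 35**3 = 42875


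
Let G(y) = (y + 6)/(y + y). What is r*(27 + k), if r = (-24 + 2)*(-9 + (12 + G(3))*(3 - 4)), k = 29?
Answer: 27720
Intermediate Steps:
G(y) = (6 + y)/(2*y) (G(y) = (6 + y)/((2*y)) = (6 + y)*(1/(2*y)) = (6 + y)/(2*y))
r = 495 (r = (-24 + 2)*(-9 + (12 + (½)*(6 + 3)/3)*(3 - 4)) = -22*(-9 + (12 + (½)*(⅓)*9)*(-1)) = -22*(-9 + (12 + 3/2)*(-1)) = -22*(-9 + (27/2)*(-1)) = -22*(-9 - 27/2) = -22*(-45/2) = 495)
r*(27 + k) = 495*(27 + 29) = 495*56 = 27720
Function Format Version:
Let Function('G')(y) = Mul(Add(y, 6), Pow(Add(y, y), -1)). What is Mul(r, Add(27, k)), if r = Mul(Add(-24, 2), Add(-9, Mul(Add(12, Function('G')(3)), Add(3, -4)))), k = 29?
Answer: 27720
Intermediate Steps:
Function('G')(y) = Mul(Rational(1, 2), Pow(y, -1), Add(6, y)) (Function('G')(y) = Mul(Add(6, y), Pow(Mul(2, y), -1)) = Mul(Add(6, y), Mul(Rational(1, 2), Pow(y, -1))) = Mul(Rational(1, 2), Pow(y, -1), Add(6, y)))
r = 495 (r = Mul(Add(-24, 2), Add(-9, Mul(Add(12, Mul(Rational(1, 2), Pow(3, -1), Add(6, 3))), Add(3, -4)))) = Mul(-22, Add(-9, Mul(Add(12, Mul(Rational(1, 2), Rational(1, 3), 9)), -1))) = Mul(-22, Add(-9, Mul(Add(12, Rational(3, 2)), -1))) = Mul(-22, Add(-9, Mul(Rational(27, 2), -1))) = Mul(-22, Add(-9, Rational(-27, 2))) = Mul(-22, Rational(-45, 2)) = 495)
Mul(r, Add(27, k)) = Mul(495, Add(27, 29)) = Mul(495, 56) = 27720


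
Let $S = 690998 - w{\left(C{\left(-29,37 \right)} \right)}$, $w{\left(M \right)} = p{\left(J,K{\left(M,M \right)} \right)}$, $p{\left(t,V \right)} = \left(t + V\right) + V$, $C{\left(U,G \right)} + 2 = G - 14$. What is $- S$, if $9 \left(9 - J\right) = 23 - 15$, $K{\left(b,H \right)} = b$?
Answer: $- \frac{6218531}{9} \approx -6.9095 \cdot 10^{5}$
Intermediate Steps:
$J = \frac{73}{9}$ ($J = 9 - \frac{23 - 15}{9} = 9 - \frac{8}{9} = \frac{73}{9} \approx 8.1111$)
$C{\left(U,G \right)} = -16 + G$ ($C{\left(U,G \right)} = -2 + \left(G - 14\right) = -2 + \left(-14 + G\right) = -16 + G$)
$p{\left(t,V \right)} = t + 2 V$ ($p{\left(t,V \right)} = \left(V + t\right) + V = t + 2 V$)
$w{\left(M \right)} = \frac{73}{9} + 2 M$
$S = \frac{6218531}{9}$ ($S = 690998 - \left(\frac{73}{9} + 2 \left(-16 + 37\right)\right) = 690998 - \left(\frac{73}{9} + 2 \cdot 21\right) = 690998 - \left(\frac{73}{9} + 42\right) = 690998 - \frac{451}{9} = \frac{6218531}{9} \approx 6.9095 \cdot 10^{5}$)
$- S = \left(-1\right) \frac{6218531}{9} = - \frac{6218531}{9}$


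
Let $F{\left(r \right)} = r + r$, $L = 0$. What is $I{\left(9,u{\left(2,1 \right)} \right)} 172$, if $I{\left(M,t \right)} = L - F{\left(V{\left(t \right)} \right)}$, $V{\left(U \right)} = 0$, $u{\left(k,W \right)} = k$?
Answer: $0$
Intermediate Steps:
$F{\left(r \right)} = 2 r$
$I{\left(M,t \right)} = 0$ ($I{\left(M,t \right)} = 0 - 2 \cdot 0 = 0 - 0 = 0 + 0 = 0$)
$I{\left(9,u{\left(2,1 \right)} \right)} 172 = 0 \cdot 172 = 0$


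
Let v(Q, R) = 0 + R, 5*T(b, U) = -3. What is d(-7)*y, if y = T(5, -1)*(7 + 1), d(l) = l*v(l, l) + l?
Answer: -1008/5 ≈ -201.60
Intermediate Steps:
T(b, U) = -3/5 (T(b, U) = (1/5)*(-3) = -3/5)
v(Q, R) = R
d(l) = l + l**2 (d(l) = l*l + l = l**2 + l = l + l**2)
y = -24/5 (y = -3*(7 + 1)/5 = -3/5*8 = -24/5 ≈ -4.8000)
d(-7)*y = -7*(1 - 7)*(-24/5) = -7*(-6)*(-24/5) = 42*(-24/5) = -1008/5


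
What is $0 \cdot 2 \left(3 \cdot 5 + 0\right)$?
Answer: $0$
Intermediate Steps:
$0 \cdot 2 \left(3 \cdot 5 + 0\right) = 0 \left(15 + 0\right) = 0 \cdot 15 = 0$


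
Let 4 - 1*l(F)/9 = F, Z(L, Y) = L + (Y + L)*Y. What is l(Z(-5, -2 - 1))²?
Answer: 18225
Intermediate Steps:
Z(L, Y) = L + Y*(L + Y) (Z(L, Y) = L + (L + Y)*Y = L + Y*(L + Y))
l(F) = 36 - 9*F
l(Z(-5, -2 - 1))² = (36 - 9*(-5 + (-2 - 1)² - 5*(-2 - 1)))² = (36 - 9*(-5 + (-3)² - 5*(-3)))² = (36 - 9*(-5 + 9 + 15))² = (36 - 9*19)² = (36 - 171)² = (-135)² = 18225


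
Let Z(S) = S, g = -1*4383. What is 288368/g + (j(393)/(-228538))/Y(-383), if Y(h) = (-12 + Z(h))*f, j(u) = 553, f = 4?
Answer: -1318060888999/20033641080 ≈ -65.792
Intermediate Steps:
g = -4383
Y(h) = -48 + 4*h (Y(h) = (-12 + h)*4 = -48 + 4*h)
288368/g + (j(393)/(-228538))/Y(-383) = 288368/(-4383) + (553/(-228538))/(-48 + 4*(-383)) = 288368*(-1/4383) + (553*(-1/228538))/(-48 - 1532) = -288368/4383 - 553/228538/(-1580) = -288368/4383 - 553/228538*(-1/1580) = -288368/4383 + 7/4570760 = -1318060888999/20033641080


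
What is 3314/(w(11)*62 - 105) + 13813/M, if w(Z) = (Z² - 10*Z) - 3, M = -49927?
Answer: 160057195/19521457 ≈ 8.1990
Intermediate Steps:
w(Z) = -3 + Z² - 10*Z
3314/(w(11)*62 - 105) + 13813/M = 3314/((-3 + 11² - 10*11)*62 - 105) + 13813/(-49927) = 3314/((-3 + 121 - 110)*62 - 105) + 13813*(-1/49927) = 3314/(8*62 - 105) - 13813/49927 = 3314/(496 - 105) - 13813/49927 = 3314/391 - 13813/49927 = 160057195/19521457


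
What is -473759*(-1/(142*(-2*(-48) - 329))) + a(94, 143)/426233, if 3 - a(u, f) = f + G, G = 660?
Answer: -201958188647/14102345038 ≈ -14.321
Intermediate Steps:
a(u, f) = -657 - f (a(u, f) = 3 - (f + 660) = 3 - (660 + f) = 3 + (-660 - f) = -657 - f)
-473759*(-1/(142*(-2*(-48) - 329))) + a(94, 143)/426233 = -473759*(-1/(142*(-2*(-48) - 329))) + (-657 - 1*143)/426233 = -473759*(-1/(142*(96 - 329))) + (-657 - 143)*(1/426233) = -473759/((-142*(-233))) - 800*1/426233 = -473759/33086 - 800/426233 = -201958188647/14102345038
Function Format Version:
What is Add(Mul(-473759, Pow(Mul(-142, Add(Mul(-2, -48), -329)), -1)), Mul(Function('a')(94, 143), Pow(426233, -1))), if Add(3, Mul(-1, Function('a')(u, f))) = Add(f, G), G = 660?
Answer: Rational(-201958188647, 14102345038) ≈ -14.321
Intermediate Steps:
Function('a')(u, f) = Add(-657, Mul(-1, f)) (Function('a')(u, f) = Add(3, Mul(-1, Add(f, 660))) = Add(3, Mul(-1, Add(660, f))) = Add(3, Add(-660, Mul(-1, f))) = Add(-657, Mul(-1, f)))
Add(Mul(-473759, Pow(Mul(-142, Add(Mul(-2, -48), -329)), -1)), Mul(Function('a')(94, 143), Pow(426233, -1))) = Add(Mul(-473759, Pow(Mul(-142, Add(Mul(-2, -48), -329)), -1)), Mul(Add(-657, Mul(-1, 143)), Pow(426233, -1))) = Add(Mul(-473759, Pow(Mul(-142, Add(96, -329)), -1)), Mul(Add(-657, -143), Rational(1, 426233))) = Add(Mul(-473759, Pow(Mul(-142, -233), -1)), Mul(-800, Rational(1, 426233))) = Add(Mul(-473759, Pow(33086, -1)), Rational(-800, 426233)) = Add(Mul(-473759, Rational(1, 33086)), Rational(-800, 426233)) = Add(Rational(-473759, 33086), Rational(-800, 426233)) = Rational(-201958188647, 14102345038)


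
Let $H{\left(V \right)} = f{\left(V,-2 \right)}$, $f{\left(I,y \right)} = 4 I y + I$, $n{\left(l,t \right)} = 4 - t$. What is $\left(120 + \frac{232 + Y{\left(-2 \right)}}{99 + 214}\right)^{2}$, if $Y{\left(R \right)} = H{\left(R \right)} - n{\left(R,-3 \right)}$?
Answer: $\frac{1428764401}{97969} \approx 14584.0$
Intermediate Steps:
$f{\left(I,y \right)} = I + 4 I y$ ($f{\left(I,y \right)} = 4 I y + I = I + 4 I y$)
$H{\left(V \right)} = - 7 V$ ($H{\left(V \right)} = V \left(1 + 4 \left(-2\right)\right) = V \left(1 - 8\right) = V \left(-7\right) = - 7 V$)
$Y{\left(R \right)} = -7 - 7 R$ ($Y{\left(R \right)} = - 7 R - \left(4 - -3\right) = - 7 R - \left(4 + 3\right) = - 7 R - 7 = -7 - 7 R$)
$\left(120 + \frac{232 + Y{\left(-2 \right)}}{99 + 214}\right)^{2} = \left(120 + \frac{232 - -7}{99 + 214}\right)^{2} = \left(120 + \frac{232 + \left(-7 + 14\right)}{313}\right)^{2} = \left(120 + \left(232 + 7\right) \frac{1}{313}\right)^{2} = \left(120 + 239 \cdot \frac{1}{313}\right)^{2} = \left(120 + \frac{239}{313}\right)^{2} = \left(\frac{37799}{313}\right)^{2} = \frac{1428764401}{97969}$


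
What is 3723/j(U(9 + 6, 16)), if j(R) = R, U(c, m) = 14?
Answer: 3723/14 ≈ 265.93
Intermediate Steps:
3723/j(U(9 + 6, 16)) = 3723/14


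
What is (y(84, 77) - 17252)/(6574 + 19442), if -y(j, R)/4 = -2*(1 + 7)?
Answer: -4297/6504 ≈ -0.66067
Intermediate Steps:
y(j, R) = 64 (y(j, R) = -(-8)*(1 + 7) = -(-8)*8 = -4*(-16) = 64)
(y(84, 77) - 17252)/(6574 + 19442) = (64 - 17252)/(6574 + 19442) = -17188/26016 = -17188*1/26016 = -4297/6504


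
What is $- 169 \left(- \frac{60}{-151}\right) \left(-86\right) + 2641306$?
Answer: $\frac{399709246}{151} \approx 2.6471 \cdot 10^{6}$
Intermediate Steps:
$- 169 \left(- \frac{60}{-151}\right) \left(-86\right) + 2641306 = - 169 \left(\left(-60\right) \left(- \frac{1}{151}\right)\right) \left(-86\right) + 2641306 = \left(-169\right) \frac{60}{151} \left(-86\right) + 2641306 = \left(- \frac{10140}{151}\right) \left(-86\right) + 2641306 = \frac{872040}{151} + 2641306 = \frac{399709246}{151}$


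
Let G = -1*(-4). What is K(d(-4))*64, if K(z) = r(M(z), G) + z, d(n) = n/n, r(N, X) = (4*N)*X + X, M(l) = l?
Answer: 1344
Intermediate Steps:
G = 4
r(N, X) = X + 4*N*X (r(N, X) = 4*N*X + X = X + 4*N*X)
d(n) = 1
K(z) = 4 + 17*z (K(z) = 4*(1 + 4*z) + z = (4 + 16*z) + z = 4 + 17*z)
K(d(-4))*64 = (4 + 17*1)*64 = (4 + 17)*64 = 21*64 = 1344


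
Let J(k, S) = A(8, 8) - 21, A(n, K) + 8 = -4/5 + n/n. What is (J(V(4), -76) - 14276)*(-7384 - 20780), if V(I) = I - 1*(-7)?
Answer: 2014401936/5 ≈ 4.0288e+8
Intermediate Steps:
V(I) = 7 + I (V(I) = I + 7 = 7 + I)
A(n, K) = -39/5 (A(n, K) = -8 + (-4/5 + n/n) = -8 + (-4*1/5 + 1) = -8 + (-4/5 + 1) = -8 + 1/5 = -39/5)
J(k, S) = -144/5 (J(k, S) = -39/5 - 21 = -144/5)
(J(V(4), -76) - 14276)*(-7384 - 20780) = (-144/5 - 14276)*(-7384 - 20780) = -71524/5*(-28164) = 2014401936/5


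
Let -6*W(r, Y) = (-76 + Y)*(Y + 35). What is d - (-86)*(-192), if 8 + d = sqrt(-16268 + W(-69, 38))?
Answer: -16520 + I*sqrt(142251)/3 ≈ -16520.0 + 125.72*I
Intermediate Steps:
W(r, Y) = -(-76 + Y)*(35 + Y)/6 (W(r, Y) = -(-76 + Y)*(Y + 35)/6 = -(-76 + Y)*(35 + Y)/6)
d = -8 + I*sqrt(142251)/3 (d = -8 + sqrt(-16268 + (1330/3 - 1/6*38**2 + (41/6)*38)) = -8 + sqrt(-16268 + (1330/3 - 1/6*1444 + 779/3)) = -8 + sqrt(-16268 + (1330/3 - 722/3 + 779/3)) = -8 + sqrt(-16268 + 1387/3) = -8 + sqrt(-47417/3) = -8 + I*sqrt(142251)/3 ≈ -8.0 + 125.72*I)
d - (-86)*(-192) = (-8 + I*sqrt(142251)/3) - (-86)*(-192) = (-8 + I*sqrt(142251)/3) - 1*16512 = (-8 + I*sqrt(142251)/3) - 16512 = -16520 + I*sqrt(142251)/3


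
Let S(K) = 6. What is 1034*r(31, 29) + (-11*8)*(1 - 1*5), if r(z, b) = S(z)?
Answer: 6556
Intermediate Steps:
r(z, b) = 6
1034*r(31, 29) + (-11*8)*(1 - 1*5) = 1034*6 + (-11*8)*(1 - 1*5) = 6204 - 88*(1 - 5) = 6204 - 88*(-4) = 6204 + 352 = 6556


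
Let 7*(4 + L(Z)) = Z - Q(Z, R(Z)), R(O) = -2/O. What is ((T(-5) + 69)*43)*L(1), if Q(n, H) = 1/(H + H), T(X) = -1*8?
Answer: -280661/28 ≈ -10024.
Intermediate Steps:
T(X) = -8
Q(n, H) = 1/(2*H)
L(Z) = -4 + 5*Z/28 (L(Z) = -4 + (Z - 1/(2*((-2/Z))))/7 = -4 + (Z - (-Z/2)/2)/7 = -4 + (Z - (-1)*Z/4)/7 = -4 + (Z + Z/4)/7 = -4 + (5*Z/4)/7 = -4 + 5*Z/28)
((T(-5) + 69)*43)*L(1) = ((-8 + 69)*43)*(-4 + (5/28)*1) = (61*43)*(-4 + 5/28) = 2623*(-107/28) = -280661/28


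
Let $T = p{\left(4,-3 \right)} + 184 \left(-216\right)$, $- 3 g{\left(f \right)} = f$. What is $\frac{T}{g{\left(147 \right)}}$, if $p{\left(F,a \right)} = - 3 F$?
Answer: $\frac{39756}{49} \approx 811.35$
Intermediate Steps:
$g{\left(f \right)} = - \frac{f}{3}$
$T = -39756$ ($T = \left(-3\right) 4 + 184 \left(-216\right) = -12 - 39744 = -39756$)
$\frac{T}{g{\left(147 \right)}} = - \frac{39756}{\left(- \frac{1}{3}\right) 147} = - \frac{39756}{-49} = \left(-39756\right) \left(- \frac{1}{49}\right) = \frac{39756}{49}$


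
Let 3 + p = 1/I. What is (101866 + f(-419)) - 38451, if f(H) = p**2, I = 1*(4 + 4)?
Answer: 4059089/64 ≈ 63423.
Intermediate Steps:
I = 8 (I = 1*8 = 8)
p = -23/8 (p = -3 + 1/8 = -23/8 ≈ -2.8750)
f(H) = 529/64 (f(H) = (-23/8)**2 = 529/64)
(101866 + f(-419)) - 38451 = (101866 + 529/64) - 38451 = 6519953/64 - 38451 = 4059089/64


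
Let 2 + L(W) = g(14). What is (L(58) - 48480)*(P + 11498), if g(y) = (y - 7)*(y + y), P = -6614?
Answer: -235828824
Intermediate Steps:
g(y) = 2*y*(-7 + y) (g(y) = (-7 + y)*(2*y) = 2*y*(-7 + y))
L(W) = 194 (L(W) = -2 + 2*14*(-7 + 14) = -2 + 2*14*7 = -2 + 196 = 194)
(L(58) - 48480)*(P + 11498) = (194 - 48480)*(-6614 + 11498) = -48286*4884 = -235828824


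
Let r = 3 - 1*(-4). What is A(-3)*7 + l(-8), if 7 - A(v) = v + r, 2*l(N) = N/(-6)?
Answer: 65/3 ≈ 21.667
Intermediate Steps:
r = 7 (r = 3 + 4 = 7)
l(N) = -N/12 (l(N) = (N/(-6))/2 = (N*(-1/6))/2 = (-N/6)/2 = -N/12)
A(v) = -v (A(v) = 7 - (v + 7) = 7 - (7 + v) = 7 + (-7 - v) = -v)
A(-3)*7 + l(-8) = -1*(-3)*7 - 1/12*(-8) = 3*7 + 2/3 = 21 + 2/3 = 65/3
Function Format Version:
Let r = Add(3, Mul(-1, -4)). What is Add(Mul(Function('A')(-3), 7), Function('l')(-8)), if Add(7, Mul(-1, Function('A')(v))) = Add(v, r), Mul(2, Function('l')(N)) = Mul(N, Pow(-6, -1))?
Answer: Rational(65, 3) ≈ 21.667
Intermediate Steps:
r = 7 (r = Add(3, 4) = 7)
Function('l')(N) = Mul(Rational(-1, 12), N) (Function('l')(N) = Mul(Rational(1, 2), Mul(N, Pow(-6, -1))) = Mul(Rational(1, 2), Mul(N, Rational(-1, 6))) = Mul(Rational(1, 2), Mul(Rational(-1, 6), N)) = Mul(Rational(-1, 12), N))
Function('A')(v) = Mul(-1, v) (Function('A')(v) = Add(7, Mul(-1, Add(v, 7))) = Add(7, Mul(-1, Add(7, v))) = Add(7, Add(-7, Mul(-1, v))) = Mul(-1, v))
Add(Mul(Function('A')(-3), 7), Function('l')(-8)) = Add(Mul(Mul(-1, -3), 7), Mul(Rational(-1, 12), -8)) = Add(Mul(3, 7), Rational(2, 3)) = Add(21, Rational(2, 3)) = Rational(65, 3)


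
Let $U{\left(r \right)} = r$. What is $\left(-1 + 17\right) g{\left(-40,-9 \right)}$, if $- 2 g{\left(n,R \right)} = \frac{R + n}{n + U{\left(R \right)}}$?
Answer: $-8$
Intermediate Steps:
$g{\left(n,R \right)} = - \frac{1}{2}$ ($g{\left(n,R \right)} = - \frac{\left(R + n\right) \frac{1}{n + R}}{2} = - \frac{\left(R + n\right) \frac{1}{R + n}}{2} = \left(- \frac{1}{2}\right) 1 = - \frac{1}{2}$)
$\left(-1 + 17\right) g{\left(-40,-9 \right)} = \left(-1 + 17\right) \left(- \frac{1}{2}\right) = 16 \left(- \frac{1}{2}\right) = -8$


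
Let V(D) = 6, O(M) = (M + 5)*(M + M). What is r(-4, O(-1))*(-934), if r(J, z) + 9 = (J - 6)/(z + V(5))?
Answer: 3736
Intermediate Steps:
O(M) = 2*M*(5 + M) (O(M) = (5 + M)*(2*M) = 2*M*(5 + M))
r(J, z) = -9 + (-6 + J)/(6 + z) (r(J, z) = -9 + (J - 6)/(z + 6) = -9 + (-6 + J)/(6 + z))
r(-4, O(-1))*(-934) = ((-60 - 4 - 18*(-1)*(5 - 1))/(6 + 2*(-1)*(5 - 1)))*(-934) = ((-60 - 4 - 18*(-1)*4)/(6 + 2*(-1)*4))*(-934) = ((-60 - 4 - 9*(-8))/(6 - 8))*(-934) = ((-60 - 4 + 72)/(-2))*(-934) = -1/2*8*(-934) = -4*(-934) = 3736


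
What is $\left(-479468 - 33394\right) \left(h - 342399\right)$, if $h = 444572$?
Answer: $-52400649126$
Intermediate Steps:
$\left(-479468 - 33394\right) \left(h - 342399\right) = \left(-479468 - 33394\right) \left(444572 - 342399\right) = \left(-512862\right) 102173 = -52400649126$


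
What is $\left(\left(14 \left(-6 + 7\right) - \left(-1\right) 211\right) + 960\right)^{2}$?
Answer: $1404225$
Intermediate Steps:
$\left(\left(14 \left(-6 + 7\right) - \left(-1\right) 211\right) + 960\right)^{2} = \left(\left(14 \cdot 1 - -211\right) + 960\right)^{2} = \left(\left(14 + 211\right) + 960\right)^{2} = \left(225 + 960\right)^{2} = 1185^{2} = 1404225$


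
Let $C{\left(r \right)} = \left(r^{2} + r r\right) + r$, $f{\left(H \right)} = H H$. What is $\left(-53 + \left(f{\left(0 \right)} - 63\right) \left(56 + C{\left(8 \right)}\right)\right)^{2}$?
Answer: $147598201$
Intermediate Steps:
$f{\left(H \right)} = H^{2}$
$C{\left(r \right)} = r + 2 r^{2}$ ($C{\left(r \right)} = \left(r^{2} + r^{2}\right) + r = 2 r^{2} + r = r + 2 r^{2}$)
$\left(-53 + \left(f{\left(0 \right)} - 63\right) \left(56 + C{\left(8 \right)}\right)\right)^{2} = \left(-53 + \left(0^{2} - 63\right) \left(56 + 8 \left(1 + 2 \cdot 8\right)\right)\right)^{2} = \left(-53 + \left(0 - 63\right) \left(56 + 8 \left(1 + 16\right)\right)\right)^{2} = \left(-53 - 63 \left(56 + 8 \cdot 17\right)\right)^{2} = \left(-53 - 63 \left(56 + 136\right)\right)^{2} = \left(-53 - 12096\right)^{2} = \left(-12149\right)^{2} = 147598201$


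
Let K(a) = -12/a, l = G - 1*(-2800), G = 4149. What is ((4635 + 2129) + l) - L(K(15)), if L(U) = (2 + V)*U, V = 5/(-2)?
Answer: 68563/5 ≈ 13713.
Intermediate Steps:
l = 6949 (l = 4149 - 1*(-2800) = 4149 + 2800 = 6949)
V = -5/2 (V = 5*(-½) = -5/2 ≈ -2.5000)
L(U) = -U/2 (L(U) = (2 - 5/2)*U = -U/2)
((4635 + 2129) + l) - L(K(15)) = ((4635 + 2129) + 6949) - (-1)*(-12/15)/2 = (6764 + 6949) - (-1)*(-12*1/15)/2 = 13713 - (-1)*(-4)/(2*5) = 13713 - 1*⅖ = 13713 - ⅖ = 68563/5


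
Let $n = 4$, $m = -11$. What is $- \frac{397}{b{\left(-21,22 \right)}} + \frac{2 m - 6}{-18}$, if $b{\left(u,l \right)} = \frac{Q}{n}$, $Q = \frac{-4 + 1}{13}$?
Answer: $\frac{61946}{9} \approx 6882.9$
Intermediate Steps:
$Q = - \frac{3}{13}$ ($Q = \left(-3\right) \frac{1}{13} = - \frac{3}{13} \approx -0.23077$)
$b{\left(u,l \right)} = - \frac{3}{52}$ ($b{\left(u,l \right)} = - \frac{3}{13 \cdot 4} = \left(- \frac{3}{13}\right) \frac{1}{4} = - \frac{3}{52}$)
$- \frac{397}{b{\left(-21,22 \right)}} + \frac{2 m - 6}{-18} = - \frac{397}{- \frac{3}{52}} + \frac{2 \left(-11\right) - 6}{-18} = \left(-397\right) \left(- \frac{52}{3}\right) + \left(-22 - 6\right) \left(- \frac{1}{18}\right) = \frac{20644}{3} - - \frac{14}{9} = \frac{20644}{3} + \frac{14}{9} = \frac{61946}{9}$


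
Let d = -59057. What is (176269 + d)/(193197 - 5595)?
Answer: 58606/93801 ≈ 0.62479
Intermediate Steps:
(176269 + d)/(193197 - 5595) = (176269 - 59057)/(193197 - 5595) = 117212/187602 = 117212*(1/187602) = 58606/93801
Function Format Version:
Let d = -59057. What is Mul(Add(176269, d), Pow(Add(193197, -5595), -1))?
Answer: Rational(58606, 93801) ≈ 0.62479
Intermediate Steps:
Mul(Add(176269, d), Pow(Add(193197, -5595), -1)) = Mul(Add(176269, -59057), Pow(Add(193197, -5595), -1)) = Mul(117212, Pow(187602, -1)) = Mul(117212, Rational(1, 187602)) = Rational(58606, 93801)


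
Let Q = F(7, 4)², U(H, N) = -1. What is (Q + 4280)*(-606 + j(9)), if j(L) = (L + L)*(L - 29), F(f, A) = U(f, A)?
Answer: -4135446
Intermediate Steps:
F(f, A) = -1
j(L) = 2*L*(-29 + L) (j(L) = (2*L)*(-29 + L) = 2*L*(-29 + L))
Q = 1 (Q = (-1)² = 1)
(Q + 4280)*(-606 + j(9)) = (1 + 4280)*(-606 + 2*9*(-29 + 9)) = 4281*(-606 + 2*9*(-20)) = 4281*(-606 - 360) = 4281*(-966) = -4135446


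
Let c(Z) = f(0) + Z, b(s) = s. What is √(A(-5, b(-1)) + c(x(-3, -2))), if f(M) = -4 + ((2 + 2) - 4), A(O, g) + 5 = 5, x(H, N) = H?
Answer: I*√7 ≈ 2.6458*I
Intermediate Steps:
A(O, g) = 0 (A(O, g) = -5 + 5 = 0)
f(M) = -4 (f(M) = -4 + (4 - 4) = -4 + 0 = -4)
c(Z) = -4 + Z
√(A(-5, b(-1)) + c(x(-3, -2))) = √(0 + (-4 - 3)) = √(0 - 7) = √(-7) = I*√7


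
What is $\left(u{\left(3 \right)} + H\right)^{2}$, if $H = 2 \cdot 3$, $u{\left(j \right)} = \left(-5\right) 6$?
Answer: $576$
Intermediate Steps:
$u{\left(j \right)} = -30$
$H = 6$
$\left(u{\left(3 \right)} + H\right)^{2} = \left(-30 + 6\right)^{2} = \left(-24\right)^{2} = 576$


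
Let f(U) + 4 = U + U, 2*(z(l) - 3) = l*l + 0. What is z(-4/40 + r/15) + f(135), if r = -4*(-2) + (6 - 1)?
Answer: 484729/1800 ≈ 269.29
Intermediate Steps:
r = 13 (r = 8 + 5 = 13)
z(l) = 3 + l²/2 (z(l) = 3 + (l*l + 0)/2 = 3 + (l² + 0)/2 = 3 + l²/2)
f(U) = -4 + 2*U (f(U) = -4 + (U + U) = -4 + 2*U)
z(-4/40 + r/15) + f(135) = (3 + (-4/40 + 13/15)²/2) + (-4 + 2*135) = (3 + (-4*1/40 + 13*(1/15))²/2) + (-4 + 270) = (3 + (-⅒ + 13/15)²/2) + 266 = (3 + (23/30)²/2) + 266 = (3 + (½)*(529/900)) + 266 = (3 + 529/1800) + 266 = 5929/1800 + 266 = 484729/1800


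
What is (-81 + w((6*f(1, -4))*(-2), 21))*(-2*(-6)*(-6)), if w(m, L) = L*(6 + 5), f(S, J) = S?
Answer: -10800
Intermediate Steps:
w(m, L) = 11*L (w(m, L) = L*11 = 11*L)
(-81 + w((6*f(1, -4))*(-2), 21))*(-2*(-6)*(-6)) = (-81 + 11*21)*(-2*(-6)*(-6)) = (-81 + 231)*(12*(-6)) = 150*(-72) = -10800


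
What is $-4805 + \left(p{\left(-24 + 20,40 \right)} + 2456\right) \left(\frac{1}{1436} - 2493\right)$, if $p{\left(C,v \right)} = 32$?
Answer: $- \frac{2228452029}{359} \approx -6.2074 \cdot 10^{6}$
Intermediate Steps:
$-4805 + \left(p{\left(-24 + 20,40 \right)} + 2456\right) \left(\frac{1}{1436} - 2493\right) = -4805 + \left(32 + 2456\right) \left(\frac{1}{1436} - 2493\right) = -4805 + 2488 \left(\frac{1}{1436} - 2493\right) = -4805 + 2488 \left(- \frac{3579947}{1436}\right) = -4805 - \frac{2226727034}{359} = - \frac{2228452029}{359}$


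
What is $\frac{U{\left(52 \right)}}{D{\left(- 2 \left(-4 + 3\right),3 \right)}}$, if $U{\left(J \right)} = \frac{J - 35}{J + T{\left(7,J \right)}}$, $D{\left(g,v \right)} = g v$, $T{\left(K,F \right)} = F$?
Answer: $\frac{17}{624} \approx 0.027244$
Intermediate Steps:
$U{\left(J \right)} = \frac{-35 + J}{2 J}$ ($U{\left(J \right)} = \frac{J - 35}{J + J} = \frac{-35 + J}{2 J}$)
$\frac{U{\left(52 \right)}}{D{\left(- 2 \left(-4 + 3\right),3 \right)}} = \frac{\frac{1}{2} \cdot \frac{1}{52} \left(-35 + 52\right)}{- 2 \left(-4 + 3\right) 3} = \frac{\frac{1}{2} \cdot \frac{1}{52} \cdot 17}{\left(-2\right) \left(-1\right) 3} = \frac{17}{104 \cdot 2 \cdot 3} = \frac{17}{104 \cdot 6} = \frac{17}{104} \cdot \frac{1}{6} = \frac{17}{624}$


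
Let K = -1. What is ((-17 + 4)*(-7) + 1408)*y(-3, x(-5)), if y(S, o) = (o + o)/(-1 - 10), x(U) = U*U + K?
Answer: -71952/11 ≈ -6541.1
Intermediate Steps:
x(U) = -1 + U² (x(U) = U*U - 1 = U² - 1 = -1 + U²)
y(S, o) = -2*o/11 (y(S, o) = (2*o)/(-11) = (2*o)*(-1/11) = -2*o/11)
((-17 + 4)*(-7) + 1408)*y(-3, x(-5)) = ((-17 + 4)*(-7) + 1408)*(-2*(-1 + (-5)²)/11) = (-13*(-7) + 1408)*(-2*(-1 + 25)/11) = (91 + 1408)*(-2/11*24) = 1499*(-48/11) = -71952/11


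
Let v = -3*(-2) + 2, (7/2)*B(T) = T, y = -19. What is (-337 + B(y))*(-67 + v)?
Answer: 141423/7 ≈ 20203.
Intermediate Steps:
B(T) = 2*T/7
v = 8 (v = 6 + 2 = 8)
(-337 + B(y))*(-67 + v) = (-337 + (2/7)*(-19))*(-67 + 8) = (-337 - 38/7)*(-59) = -2397/7*(-59) = 141423/7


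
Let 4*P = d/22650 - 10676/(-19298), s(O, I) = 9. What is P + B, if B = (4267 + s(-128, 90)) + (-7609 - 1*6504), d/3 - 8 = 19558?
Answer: -1433135369183/145699900 ≈ -9836.2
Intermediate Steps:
d = 58698 (d = 24 + 3*19558 = 24 + 58674 = 58698)
P = 114547117/145699900 (P = (58698/22650 - 10676/(-19298))/4 = (58698*(1/22650) - 10676*(-1/19298))/4 = (9783/3775 + 5338/9649)/4 = (¼)*(114547117/36424975) = 114547117/145699900 ≈ 0.78619)
B = -9837 (B = (4267 + 9) + (-7609 - 1*6504) = 4276 + (-7609 - 6504) = 4276 - 14113 = -9837)
P + B = 114547117/145699900 - 9837 = -1433135369183/145699900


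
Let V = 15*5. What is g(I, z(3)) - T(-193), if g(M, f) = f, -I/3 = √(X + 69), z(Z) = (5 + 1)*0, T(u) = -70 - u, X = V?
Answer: -123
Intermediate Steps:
V = 75
X = 75
z(Z) = 0 (z(Z) = 6*0 = 0)
I = -36 (I = -3*√(75 + 69) = -3*√144 = -3*12 = -36)
g(I, z(3)) - T(-193) = 0 - (-70 - 1*(-193)) = 0 - (-70 + 193) = 0 - 1*123 = 0 - 123 = -123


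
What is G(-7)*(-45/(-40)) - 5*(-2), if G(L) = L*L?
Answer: 521/8 ≈ 65.125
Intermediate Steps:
G(L) = L²
G(-7)*(-45/(-40)) - 5*(-2) = (-7)²*(-45/(-40)) - 5*(-2) = 49*(-45*(-1/40)) + 10 = 49*(9/8) + 10 = 441/8 + 10 = 521/8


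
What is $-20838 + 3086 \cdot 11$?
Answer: $13108$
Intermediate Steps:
$-20838 + 3086 \cdot 11 = -20838 + 33946 = 13108$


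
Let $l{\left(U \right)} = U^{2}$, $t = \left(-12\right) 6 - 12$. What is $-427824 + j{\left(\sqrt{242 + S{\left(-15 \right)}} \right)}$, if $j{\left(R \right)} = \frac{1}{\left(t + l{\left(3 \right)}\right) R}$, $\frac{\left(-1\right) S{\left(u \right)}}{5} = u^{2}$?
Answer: $-427824 + \frac{i \sqrt{883}}{66225} \approx -4.2782 \cdot 10^{5} + 0.0004487 i$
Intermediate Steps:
$t = -84$ ($t = -72 - 12 = -84$)
$S{\left(u \right)} = - 5 u^{2}$
$j{\left(R \right)} = - \frac{1}{75 R}$ ($j{\left(R \right)} = \frac{1}{\left(-84 + 3^{2}\right) R} = \frac{1}{\left(-84 + 9\right) R} = \frac{1}{\left(-75\right) R} = - \frac{1}{75 R}$)
$-427824 + j{\left(\sqrt{242 + S{\left(-15 \right)}} \right)} = -427824 - \frac{1}{75 \sqrt{242 - 5 \left(-15\right)^{2}}} = -427824 - \frac{1}{75 \sqrt{242 - 1125}} = -427824 - \frac{1}{75 \sqrt{-883}} = -427824 - \frac{1}{75 i \sqrt{883}} = -427824 - \frac{\left(- \frac{1}{883}\right) i \sqrt{883}}{75} = -427824 + \frac{i \sqrt{883}}{66225}$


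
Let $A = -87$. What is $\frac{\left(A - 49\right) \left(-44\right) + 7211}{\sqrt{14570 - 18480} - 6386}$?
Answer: $- \frac{42131635}{20392453} - \frac{13195 i \sqrt{3910}}{40784906} \approx -2.066 - 0.02023 i$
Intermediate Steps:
$\frac{\left(A - 49\right) \left(-44\right) + 7211}{\sqrt{14570 - 18480} - 6386} = \frac{\left(-87 - 49\right) \left(-44\right) + 7211}{\sqrt{14570 - 18480} - 6386} = \frac{\left(-136\right) \left(-44\right) + 7211}{\sqrt{-3910} - 6386} = \frac{5984 + 7211}{i \sqrt{3910} - 6386} = \frac{13195}{-6386 + i \sqrt{3910}}$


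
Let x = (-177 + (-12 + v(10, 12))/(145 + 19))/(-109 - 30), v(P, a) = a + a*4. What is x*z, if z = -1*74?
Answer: -536130/5699 ≈ -94.074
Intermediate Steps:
v(P, a) = 5*a (v(P, a) = a + 4*a = 5*a)
x = 7245/5699 (x = (-177 + (-12 + 5*12)/(145 + 19))/(-109 - 30) = (-177 + (-12 + 60)/164)/(-139) = (-177 + 48*(1/164))*(-1/139) = (-177 + 12/41)*(-1/139) = -7245/41*(-1/139) = 7245/5699 ≈ 1.2713)
z = -74
x*z = (7245/5699)*(-74) = -536130/5699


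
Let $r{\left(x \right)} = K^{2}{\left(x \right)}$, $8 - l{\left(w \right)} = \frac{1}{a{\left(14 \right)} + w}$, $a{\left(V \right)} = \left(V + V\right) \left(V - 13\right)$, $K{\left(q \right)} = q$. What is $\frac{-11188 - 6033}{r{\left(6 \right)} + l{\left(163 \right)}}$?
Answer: $- \frac{3289211}{8403} \approx -391.43$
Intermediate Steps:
$a{\left(V \right)} = 2 V \left(-13 + V\right)$
$l{\left(w \right)} = 8 - \frac{1}{28 + w}$ ($l{\left(w \right)} = 8 - \frac{1}{2 \cdot 14 \left(-13 + 14\right) + w} = 8 - \frac{1}{2 \cdot 14 \cdot 1 + w} = 8 - \frac{1}{28 + w}$)
$r{\left(x \right)} = x^{2}$
$\frac{-11188 - 6033}{r{\left(6 \right)} + l{\left(163 \right)}} = \frac{-11188 - 6033}{6^{2} + \frac{223 + 8 \cdot 163}{28 + 163}} = - \frac{17221}{36 + \frac{223 + 1304}{191}} = - \frac{17221}{36 + \frac{1}{191} \cdot 1527} = - \frac{17221}{36 + \frac{1527}{191}} = - \frac{17221}{\frac{8403}{191}} = \left(-17221\right) \frac{191}{8403} = - \frac{3289211}{8403}$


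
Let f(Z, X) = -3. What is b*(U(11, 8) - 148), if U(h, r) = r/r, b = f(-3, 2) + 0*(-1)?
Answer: 441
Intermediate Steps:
b = -3 (b = -3 + 0*(-1) = -3 + 0 = -3)
U(h, r) = 1
b*(U(11, 8) - 148) = -3*(1 - 148) = -3*(-147) = 441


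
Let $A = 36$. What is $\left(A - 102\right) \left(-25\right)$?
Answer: $1650$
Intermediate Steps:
$\left(A - 102\right) \left(-25\right) = \left(36 - 102\right) \left(-25\right) = \left(-66\right) \left(-25\right) = 1650$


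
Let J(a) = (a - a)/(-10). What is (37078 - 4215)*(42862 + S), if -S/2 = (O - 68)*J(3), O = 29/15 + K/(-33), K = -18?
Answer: 1408573906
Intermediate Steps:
O = 409/165 (O = 29/15 - 18/(-33) = 29*(1/15) - 18*(-1/33) = 29/15 + 6/11 = 409/165 ≈ 2.4788)
J(a) = 0 (J(a) = 0*(-⅒) = 0)
S = 0 (S = -2*(409/165 - 68)*0 = -(-21622)*0/165 = -2*0 = 0)
(37078 - 4215)*(42862 + S) = (37078 - 4215)*(42862 + 0) = 32863*42862 = 1408573906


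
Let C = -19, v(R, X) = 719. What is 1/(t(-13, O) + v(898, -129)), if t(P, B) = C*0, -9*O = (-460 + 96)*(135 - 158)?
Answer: 1/719 ≈ 0.0013908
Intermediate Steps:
O = -8372/9 (O = -(-460 + 96)*(135 - 158)/9 = -(-364)*(-23)/9 = -⅑*8372 = -8372/9 ≈ -930.22)
t(P, B) = 0 (t(P, B) = -19*0 = 0)
1/(t(-13, O) + v(898, -129)) = 1/(0 + 719) = 1/719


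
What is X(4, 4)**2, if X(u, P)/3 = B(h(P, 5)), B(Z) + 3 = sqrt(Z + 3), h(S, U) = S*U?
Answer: 288 - 54*sqrt(23) ≈ 29.025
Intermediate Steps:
B(Z) = -3 + sqrt(3 + Z) (B(Z) = -3 + sqrt(Z + 3) = -3 + sqrt(3 + Z))
X(u, P) = -9 + 3*sqrt(3 + 5*P) (X(u, P) = 3*(-3 + sqrt(3 + P*5)) = 3*(-3 + sqrt(3 + 5*P)) = -9 + 3*sqrt(3 + 5*P))
X(4, 4)**2 = (-9 + 3*sqrt(3 + 5*4))**2 = (-9 + 3*sqrt(3 + 20))**2 = (-9 + 3*sqrt(23))**2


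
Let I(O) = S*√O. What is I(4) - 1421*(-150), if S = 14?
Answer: 213178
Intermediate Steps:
I(O) = 14*√O
I(4) - 1421*(-150) = 14*√4 - 1421*(-150) = 14*2 + 213150 = 28 + 213150 = 213178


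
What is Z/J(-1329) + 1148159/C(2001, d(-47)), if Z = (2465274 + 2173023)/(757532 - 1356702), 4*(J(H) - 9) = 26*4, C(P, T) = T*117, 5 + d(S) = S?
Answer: -927161706923/4907202300 ≈ -188.94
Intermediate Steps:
d(S) = -5 + S
C(P, T) = 117*T
J(H) = 35 (J(H) = 9 + (26*4)/4 = 9 + (¼)*104 = 9 + 26 = 35)
Z = -4638297/599170 (Z = 4638297/(-599170) = 4638297*(-1/599170) = -4638297/599170 ≈ -7.7412)
Z/J(-1329) + 1148159/C(2001, d(-47)) = -4638297/599170/35 + 1148159/((117*(-5 - 47))) = -4638297/599170*1/35 + 1148159/((117*(-52))) = -4638297/20970950 + 1148159/(-6084) = -4638297/20970950 + 1148159*(-1/6084) = -4638297/20970950 - 1148159/6084 = -927161706923/4907202300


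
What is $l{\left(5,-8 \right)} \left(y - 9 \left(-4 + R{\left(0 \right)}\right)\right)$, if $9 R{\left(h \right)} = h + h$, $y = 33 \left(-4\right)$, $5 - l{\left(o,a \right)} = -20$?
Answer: $-2400$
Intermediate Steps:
$l{\left(o,a \right)} = 25$ ($l{\left(o,a \right)} = 5 - -20 = 5 + 20 = 25$)
$y = -132$
$R{\left(h \right)} = \frac{2 h}{9}$ ($R{\left(h \right)} = \frac{h + h}{9} = \frac{2 h}{9}$)
$l{\left(5,-8 \right)} \left(y - 9 \left(-4 + R{\left(0 \right)}\right)\right) = 25 \left(-132 - 9 \left(-4 + \frac{2}{9} \cdot 0\right)\right) = 25 \left(-132 - 9 \left(-4 + 0\right)\right) = 25 \left(-132 - -36\right) = 25 \left(-132 + 36\right) = 25 \left(-96\right) = -2400$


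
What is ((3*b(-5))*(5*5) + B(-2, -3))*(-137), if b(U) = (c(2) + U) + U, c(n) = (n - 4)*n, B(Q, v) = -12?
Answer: 145494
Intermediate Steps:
c(n) = n*(-4 + n) (c(n) = (-4 + n)*n = n*(-4 + n))
b(U) = -4 + 2*U (b(U) = (2*(-4 + 2) + U) + U = (2*(-2) + U) + U = (-4 + U) + U = -4 + 2*U)
((3*b(-5))*(5*5) + B(-2, -3))*(-137) = ((3*(-4 + 2*(-5)))*(5*5) - 12)*(-137) = ((3*(-4 - 10))*25 - 12)*(-137) = ((3*(-14))*25 - 12)*(-137) = (-42*25 - 12)*(-137) = (-1050 - 12)*(-137) = -1062*(-137) = 145494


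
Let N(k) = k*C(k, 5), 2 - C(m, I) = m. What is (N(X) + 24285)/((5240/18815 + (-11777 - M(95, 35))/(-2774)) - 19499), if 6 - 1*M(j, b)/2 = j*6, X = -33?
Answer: -26827104340/22610949011 ≈ -1.1865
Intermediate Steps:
C(m, I) = 2 - m
M(j, b) = 12 - 12*j (M(j, b) = 12 - 2*j*6 = 12 - 12*j)
N(k) = k*(2 - k)
(N(X) + 24285)/((5240/18815 + (-11777 - M(95, 35))/(-2774)) - 19499) = (-33*(2 - 1*(-33)) + 24285)/((5240/18815 + (-11777 - (12 - 12*95))/(-2774)) - 19499) = (-33*(2 + 33) + 24285)/((5240*(1/18815) + (-11777 - (12 - 1140))*(-1/2774)) - 19499) = (-33*35 + 24285)/((1048/3763 + (-11777 - 1*(-1128))*(-1/2774)) - 19499) = (-1155 + 24285)/((1048/3763 + (-11777 + 1128)*(-1/2774)) - 19499) = 23130/((1048/3763 - 10649*(-1/2774)) - 19499) = 23130/((1048/3763 + 10649/2774) - 19499) = 23130/(42979339/10438562 - 19499) = 23130/(-203498541099/10438562) = 23130*(-10438562/203498541099) = -26827104340/22610949011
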